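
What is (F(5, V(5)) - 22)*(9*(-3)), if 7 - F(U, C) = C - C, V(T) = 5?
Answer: 405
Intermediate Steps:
F(U, C) = 7 (F(U, C) = 7 - (C - C) = 7 - 1*0 = 7 + 0 = 7)
(F(5, V(5)) - 22)*(9*(-3)) = (7 - 22)*(9*(-3)) = -15*(-27) = 405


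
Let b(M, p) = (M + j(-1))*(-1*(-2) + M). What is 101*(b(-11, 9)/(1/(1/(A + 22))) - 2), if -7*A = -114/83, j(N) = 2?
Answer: 2148169/12896 ≈ 166.58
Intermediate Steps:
b(M, p) = (2 + M)² (b(M, p) = (M + 2)*(-1*(-2) + M) = (2 + M)*(2 + M) = (2 + M)²)
A = 114/581 (A = -(-114)/(7*83) = -⅐*(-114/83) = 114/581 ≈ 0.19621)
101*(b(-11, 9)/(1/(1/(A + 22))) - 2) = 101*((4 + (-11)² + 4*(-11))/(1/(1/(114/581 + 22))) - 2) = 101*((4 + 121 - 44)/(1/(1/(12896/581))) - 2) = 101*(81/(1/(581/12896)) - 2) = 101*(81/(12896/581) - 2) = 101*(81*(581/12896) - 2) = 101*(47061/12896 - 2) = 101*(21269/12896) = 2148169/12896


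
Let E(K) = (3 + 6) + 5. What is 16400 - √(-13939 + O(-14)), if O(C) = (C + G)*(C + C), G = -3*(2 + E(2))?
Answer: 16400 - I*√12203 ≈ 16400.0 - 110.47*I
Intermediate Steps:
E(K) = 14 (E(K) = 9 + 5 = 14)
G = -48 (G = -3*(2 + 14) = -3*16 = -48)
O(C) = 2*C*(-48 + C) (O(C) = (C - 48)*(C + C) = (-48 + C)*(2*C) = 2*C*(-48 + C))
16400 - √(-13939 + O(-14)) = 16400 - √(-13939 + 2*(-14)*(-48 - 14)) = 16400 - √(-13939 + 2*(-14)*(-62)) = 16400 - √(-13939 + 1736) = 16400 - √(-12203) = 16400 - I*√12203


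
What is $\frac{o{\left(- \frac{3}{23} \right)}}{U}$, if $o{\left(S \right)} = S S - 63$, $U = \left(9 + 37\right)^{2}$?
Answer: $- \frac{16659}{559682} \approx -0.029765$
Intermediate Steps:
$U = 2116$ ($U = 46^{2} = 2116$)
$o{\left(S \right)} = -63 + S^{2}$ ($o{\left(S \right)} = S^{2} - 63 = -63 + S^{2}$)
$\frac{o{\left(- \frac{3}{23} \right)}}{U} = \frac{-63 + \left(- \frac{3}{23}\right)^{2}}{2116} = \left(-63 + \left(\left(-3\right) \frac{1}{23}\right)^{2}\right) \frac{1}{2116} = \left(-63 + \left(- \frac{3}{23}\right)^{2}\right) \frac{1}{2116} = \left(-63 + \frac{9}{529}\right) \frac{1}{2116} = \left(- \frac{33318}{529}\right) \frac{1}{2116} = - \frac{16659}{559682}$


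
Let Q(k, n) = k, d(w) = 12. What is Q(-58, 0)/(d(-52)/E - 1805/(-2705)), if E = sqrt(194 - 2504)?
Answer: -4361071330/57197929 - 33950996*I*sqrt(2310)/57197929 ≈ -76.245 - 28.528*I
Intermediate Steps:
E = I*sqrt(2310) (E = sqrt(-2310) = I*sqrt(2310) ≈ 48.062*I)
Q(-58, 0)/(d(-52)/E - 1805/(-2705)) = -58/(12/((I*sqrt(2310))) - 1805/(-2705)) = -58/(12*(-I*sqrt(2310)/2310) - 1805*(-1/2705)) = -58/(-2*I*sqrt(2310)/385 + 361/541) = -58/(361/541 - 2*I*sqrt(2310)/385)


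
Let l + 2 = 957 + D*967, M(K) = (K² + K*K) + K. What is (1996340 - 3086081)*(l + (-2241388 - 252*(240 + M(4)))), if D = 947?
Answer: 1519356132876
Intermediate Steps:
M(K) = K + 2*K² (M(K) = (K² + K²) + K = 2*K² + K = K + 2*K²)
l = 916704 (l = -2 + (957 + 947*967) = -2 + (957 + 915749) = -2 + 916706 = 916704)
(1996340 - 3086081)*(l + (-2241388 - 252*(240 + M(4)))) = (1996340 - 3086081)*(916704 + (-2241388 - 252*(240 + 4*(1 + 2*4)))) = -1089741*(916704 + (-2241388 - 252*(240 + 4*(1 + 8)))) = -1089741*(916704 + (-2241388 - 252*(240 + 4*9))) = -1089741*(916704 + (-2241388 - 252*(240 + 36))) = -1089741*(916704 + (-2241388 - 252*276)) = -1089741*(916704 + (-2241388 - 69552)) = -1089741*(916704 - 2310940) = -1089741*(-1394236) = 1519356132876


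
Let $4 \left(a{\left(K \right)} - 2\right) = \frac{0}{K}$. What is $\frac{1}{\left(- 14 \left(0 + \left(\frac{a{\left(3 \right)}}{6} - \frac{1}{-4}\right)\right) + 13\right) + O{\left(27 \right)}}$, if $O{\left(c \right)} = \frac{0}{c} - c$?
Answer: $- \frac{6}{133} \approx -0.045113$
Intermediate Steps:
$a{\left(K \right)} = 2$ ($a{\left(K \right)} = 2 + \frac{0 \frac{1}{K}}{4} = 2 + \frac{1}{4} \cdot 0 = 2 + 0 = 2$)
$O{\left(c \right)} = - c$ ($O{\left(c \right)} = 0 - c = - c$)
$\frac{1}{\left(- 14 \left(0 + \left(\frac{a{\left(3 \right)}}{6} - \frac{1}{-4}\right)\right) + 13\right) + O{\left(27 \right)}} = \frac{1}{\left(- 14 \left(0 + \left(\frac{2}{6} - \frac{1}{-4}\right)\right) + 13\right) - 27} = \frac{1}{\left(- 14 \left(0 + \left(2 \cdot \frac{1}{6} - - \frac{1}{4}\right)\right) + 13\right) - 27} = \frac{1}{\left(- 14 \left(0 + \left(\frac{1}{3} + \frac{1}{4}\right)\right) + 13\right) - 27} = \frac{1}{\left(- 14 \left(0 + \frac{7}{12}\right) + 13\right) - 27} = \frac{1}{\left(\left(-14\right) \frac{7}{12} + 13\right) - 27} = \frac{1}{\left(- \frac{49}{6} + 13\right) - 27} = \frac{1}{\frac{29}{6} - 27} = \frac{1}{- \frac{133}{6}} = - \frac{6}{133}$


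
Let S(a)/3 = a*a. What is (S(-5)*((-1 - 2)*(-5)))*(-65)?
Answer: -73125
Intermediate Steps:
S(a) = 3*a² (S(a) = 3*(a*a) = 3*a²)
(S(-5)*((-1 - 2)*(-5)))*(-65) = ((3*(-5)²)*((-1 - 2)*(-5)))*(-65) = ((3*25)*(-3*(-5)))*(-65) = (75*15)*(-65) = 1125*(-65) = -73125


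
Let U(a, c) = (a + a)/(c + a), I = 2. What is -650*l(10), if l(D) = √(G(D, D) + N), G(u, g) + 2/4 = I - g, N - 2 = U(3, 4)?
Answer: -325*I*√1106/7 ≈ -1544.1*I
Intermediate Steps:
U(a, c) = 2*a/(a + c) (U(a, c) = (2*a)/(a + c) = 2*a/(a + c))
N = 20/7 (N = 2 + 2*3/(3 + 4) = 2 + 2*3/7 = 2 + 2*3*(⅐) = 2 + 6/7 = 20/7 ≈ 2.8571)
G(u, g) = 3/2 - g (G(u, g) = -½ + (2 - g) = 3/2 - g)
l(D) = √(61/14 - D) (l(D) = √((3/2 - D) + 20/7) = √(61/14 - D))
-650*l(10) = -325*√(854 - 196*10)/7 = -325*√(854 - 1960)/7 = -325*√(-1106)/7 = -325*I*√1106/7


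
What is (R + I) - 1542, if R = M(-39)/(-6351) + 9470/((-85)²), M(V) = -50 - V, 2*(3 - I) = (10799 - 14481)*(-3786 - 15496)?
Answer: -325787666474006/9177195 ≈ -3.5500e+7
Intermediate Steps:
I = -35498159 (I = 3 - (10799 - 14481)*(-3786 - 15496)/2 = 3 - (-1841)*(-19282) = 3 - ½*70996324 = 3 - 35498162 = -35498159)
R = 12044689/9177195 (R = (-50 - 1*(-39))/(-6351) + 9470/((-85)²) = (-50 + 39)*(-1/6351) + 9470/7225 = -11*(-1/6351) + 9470*(1/7225) = 11/6351 + 1894/1445 = 12044689/9177195 ≈ 1.3125)
(R + I) - 1542 = (12044689/9177195 - 35498159) - 1542 = -325773515239316/9177195 - 1542 = -325787666474006/9177195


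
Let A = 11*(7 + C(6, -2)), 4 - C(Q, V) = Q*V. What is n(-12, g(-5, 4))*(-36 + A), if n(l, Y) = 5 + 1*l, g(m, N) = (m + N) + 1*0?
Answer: -1519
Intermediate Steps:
C(Q, V) = 4 - Q*V
g(m, N) = N + m (g(m, N) = (N + m) + 0 = N + m)
n(l, Y) = 5 + l
A = 253 (A = 11*(7 + (4 - 1*6*(-2))) = 11*(7 + (4 + 12)) = 11*(7 + 16) = 11*23 = 253)
n(-12, g(-5, 4))*(-36 + A) = (5 - 12)*(-36 + 253) = -7*217 = -1519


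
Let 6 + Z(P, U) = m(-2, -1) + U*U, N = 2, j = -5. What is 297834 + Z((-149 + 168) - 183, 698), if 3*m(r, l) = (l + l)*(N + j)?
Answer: 785034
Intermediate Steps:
m(r, l) = -2*l (m(r, l) = ((l + l)*(2 - 5))/3 = ((2*l)*(-3))/3 = (-6*l)/3 = -2*l)
Z(P, U) = -4 + U**2 (Z(P, U) = -6 + (-2*(-1) + U*U) = -6 + (2 + U**2) = -4 + U**2)
297834 + Z((-149 + 168) - 183, 698) = 297834 + (-4 + 698**2) = 297834 + (-4 + 487204) = 297834 + 487200 = 785034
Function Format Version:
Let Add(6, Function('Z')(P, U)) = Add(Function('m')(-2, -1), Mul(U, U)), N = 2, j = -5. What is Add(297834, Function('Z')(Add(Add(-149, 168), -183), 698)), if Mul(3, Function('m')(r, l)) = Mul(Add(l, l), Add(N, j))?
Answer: 785034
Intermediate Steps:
Function('m')(r, l) = Mul(-2, l) (Function('m')(r, l) = Mul(Rational(1, 3), Mul(Add(l, l), Add(2, -5))) = Mul(Rational(1, 3), Mul(Mul(2, l), -3)) = Mul(Rational(1, 3), Mul(-6, l)) = Mul(-2, l))
Function('Z')(P, U) = Add(-4, Pow(U, 2)) (Function('Z')(P, U) = Add(-6, Add(Mul(-2, -1), Mul(U, U))) = Add(-6, Add(2, Pow(U, 2))) = Add(-4, Pow(U, 2)))
Add(297834, Function('Z')(Add(Add(-149, 168), -183), 698)) = Add(297834, Add(-4, Pow(698, 2))) = Add(297834, Add(-4, 487204)) = Add(297834, 487200) = 785034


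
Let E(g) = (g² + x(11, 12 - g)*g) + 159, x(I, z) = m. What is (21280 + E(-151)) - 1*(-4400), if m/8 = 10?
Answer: 36560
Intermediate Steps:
m = 80 (m = 8*10 = 80)
x(I, z) = 80
E(g) = 159 + g² + 80*g (E(g) = (g² + 80*g) + 159 = 159 + g² + 80*g)
(21280 + E(-151)) - 1*(-4400) = (21280 + (159 + (-151)² + 80*(-151))) - 1*(-4400) = (21280 + (159 + 22801 - 12080)) + 4400 = (21280 + 10880) + 4400 = 32160 + 4400 = 36560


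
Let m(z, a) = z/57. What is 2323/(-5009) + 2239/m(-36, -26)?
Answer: -213115745/60108 ≈ -3545.5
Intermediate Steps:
m(z, a) = z/57 (m(z, a) = z*(1/57) = z/57)
2323/(-5009) + 2239/m(-36, -26) = 2323/(-5009) + 2239/(((1/57)*(-36))) = 2323*(-1/5009) + 2239/(-12/19) = -2323/5009 + 2239*(-19/12) = -2323/5009 - 42541/12 = -213115745/60108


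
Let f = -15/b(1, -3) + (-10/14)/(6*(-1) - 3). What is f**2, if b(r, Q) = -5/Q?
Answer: 315844/3969 ≈ 79.578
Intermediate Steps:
f = -562/63 (f = -15/((-5/(-3))) + (-10/14)/(6*(-1) - 3) = -15/((-5*(-1/3))) + (-10*1/14)/(-6 - 3) = -15/5/3 - 5/7/(-9) = -15*3/5 - 5/7*(-1/9) = -9 + 5/63 = -562/63 ≈ -8.9206)
f**2 = (-562/63)**2 = 315844/3969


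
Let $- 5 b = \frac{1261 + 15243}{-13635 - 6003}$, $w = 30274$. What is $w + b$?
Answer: $\frac{1486310282}{49095} \approx 30274.0$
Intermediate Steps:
$b = \frac{8252}{49095}$ ($b = - \frac{\left(1261 + 15243\right) \frac{1}{-13635 - 6003}}{5} = - \frac{16504 \frac{1}{-19638}}{5} = - \frac{16504 \left(- \frac{1}{19638}\right)}{5} = \left(- \frac{1}{5}\right) \left(- \frac{8252}{9819}\right) = \frac{8252}{49095} \approx 0.16808$)
$w + b = 30274 + \frac{8252}{49095} = \frac{1486310282}{49095}$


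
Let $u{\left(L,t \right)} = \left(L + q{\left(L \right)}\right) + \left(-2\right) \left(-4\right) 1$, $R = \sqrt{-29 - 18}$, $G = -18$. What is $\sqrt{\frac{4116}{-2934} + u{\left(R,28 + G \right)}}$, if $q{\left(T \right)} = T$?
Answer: $\frac{\sqrt{1577514 + 478242 i \sqrt{47}}}{489} \approx 3.3025 + 2.0759 i$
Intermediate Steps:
$R = i \sqrt{47}$ ($R = \sqrt{-47} = i \sqrt{47} \approx 6.8557 i$)
$u{\left(L,t \right)} = 8 + 2 L$ ($u{\left(L,t \right)} = \left(L + L\right) + \left(-2\right) \left(-4\right) 1 = 2 L + 8 \cdot 1 = 2 L + 8 = 8 + 2 L$)
$\sqrt{\frac{4116}{-2934} + u{\left(R,28 + G \right)}} = \sqrt{\frac{4116}{-2934} + \left(8 + 2 i \sqrt{47}\right)} = \sqrt{4116 \left(- \frac{1}{2934}\right) + \left(8 + 2 i \sqrt{47}\right)} = \sqrt{- \frac{686}{489} + \left(8 + 2 i \sqrt{47}\right)} = \sqrt{\frac{3226}{489} + 2 i \sqrt{47}}$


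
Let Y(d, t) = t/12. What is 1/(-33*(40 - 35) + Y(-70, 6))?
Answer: -2/329 ≈ -0.0060790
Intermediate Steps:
Y(d, t) = t/12 (Y(d, t) = t*(1/12) = t/12)
1/(-33*(40 - 35) + Y(-70, 6)) = 1/(-33*(40 - 35) + (1/12)*6) = 1/(-33*5 + ½) = 1/(-165 + ½) = 1/(-329/2) = -2/329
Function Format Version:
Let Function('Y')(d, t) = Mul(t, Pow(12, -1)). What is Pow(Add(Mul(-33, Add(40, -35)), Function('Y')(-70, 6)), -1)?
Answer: Rational(-2, 329) ≈ -0.0060790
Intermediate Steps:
Function('Y')(d, t) = Mul(Rational(1, 12), t) (Function('Y')(d, t) = Mul(t, Rational(1, 12)) = Mul(Rational(1, 12), t))
Pow(Add(Mul(-33, Add(40, -35)), Function('Y')(-70, 6)), -1) = Pow(Add(Mul(-33, Add(40, -35)), Mul(Rational(1, 12), 6)), -1) = Pow(Add(Mul(-33, 5), Rational(1, 2)), -1) = Pow(Add(-165, Rational(1, 2)), -1) = Pow(Rational(-329, 2), -1) = Rational(-2, 329)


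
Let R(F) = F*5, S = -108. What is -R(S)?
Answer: 540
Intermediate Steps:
R(F) = 5*F
-R(S) = -5*(-108) = -1*(-540) = 540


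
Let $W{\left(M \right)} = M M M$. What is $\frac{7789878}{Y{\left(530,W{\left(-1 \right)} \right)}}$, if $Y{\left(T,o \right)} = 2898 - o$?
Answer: $\frac{7789878}{2899} \approx 2687.1$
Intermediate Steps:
$W{\left(M \right)} = M^{3}$ ($W{\left(M \right)} = M^{2} M = M^{3}$)
$\frac{7789878}{Y{\left(530,W{\left(-1 \right)} \right)}} = \frac{7789878}{2898 - \left(-1\right)^{3}} = \frac{7789878}{2898 - -1} = \frac{7789878}{2898 + 1} = \frac{7789878}{2899}$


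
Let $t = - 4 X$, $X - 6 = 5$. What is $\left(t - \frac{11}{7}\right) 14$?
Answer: $-638$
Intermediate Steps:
$X = 11$ ($X = 6 + 5 = 11$)
$t = -44$ ($t = \left(-4\right) 11 = -44$)
$\left(t - \frac{11}{7}\right) 14 = \left(-44 - \frac{11}{7}\right) 14 = \left(- \frac{319}{7}\right) 14 = -638$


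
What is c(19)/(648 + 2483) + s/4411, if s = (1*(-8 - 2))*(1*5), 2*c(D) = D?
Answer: -229291/27621682 ≈ -0.0083011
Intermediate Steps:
c(D) = D/2
s = -50 (s = (1*(-10))*5 = -10*5 = -50)
c(19)/(648 + 2483) + s/4411 = ((1/2)*19)/(648 + 2483) - 50/4411 = (19/2)/3131 - 50*1/4411 = (19/2)*(1/3131) - 50/4411 = 19/6262 - 50/4411 = -229291/27621682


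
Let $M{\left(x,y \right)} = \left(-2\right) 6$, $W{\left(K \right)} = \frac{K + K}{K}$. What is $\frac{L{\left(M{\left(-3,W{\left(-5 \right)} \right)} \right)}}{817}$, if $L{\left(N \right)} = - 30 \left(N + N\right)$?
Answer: $\frac{720}{817} \approx 0.88127$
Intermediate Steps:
$W{\left(K \right)} = 2$ ($W{\left(K \right)} = \frac{2 K}{K} = 2$)
$M{\left(x,y \right)} = -12$
$L{\left(N \right)} = - 60 N$ ($L{\left(N \right)} = - 30 \cdot 2 N = - 60 N$)
$\frac{L{\left(M{\left(-3,W{\left(-5 \right)} \right)} \right)}}{817} = \frac{\left(-60\right) \left(-12\right)}{817} = 720 \cdot \frac{1}{817} = \frac{720}{817}$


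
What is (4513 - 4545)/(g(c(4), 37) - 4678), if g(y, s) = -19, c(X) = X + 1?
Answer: 32/4697 ≈ 0.0068129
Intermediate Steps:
c(X) = 1 + X
(4513 - 4545)/(g(c(4), 37) - 4678) = (4513 - 4545)/(-19 - 4678) = -32/(-4697) = -32*(-1/4697) = 32/4697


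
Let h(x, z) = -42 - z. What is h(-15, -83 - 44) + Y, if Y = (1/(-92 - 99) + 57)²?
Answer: 121605881/36481 ≈ 3333.4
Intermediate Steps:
Y = 118504996/36481 (Y = (1/(-191) + 57)² = (-1/191 + 57)² = (10886/191)² = 118504996/36481 ≈ 3248.4)
h(-15, -83 - 44) + Y = (-42 - (-83 - 44)) + 118504996/36481 = (-42 - 1*(-127)) + 118504996/36481 = (-42 + 127) + 118504996/36481 = 85 + 118504996/36481 = 121605881/36481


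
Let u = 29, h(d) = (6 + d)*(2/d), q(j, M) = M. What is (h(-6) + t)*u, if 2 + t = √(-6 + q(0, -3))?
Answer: -58 + 87*I ≈ -58.0 + 87.0*I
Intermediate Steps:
t = -2 + 3*I (t = -2 + √(-6 - 3) = -2 + √(-9) = -2 + 3*I ≈ -2.0 + 3.0*I)
h(d) = 2*(6 + d)/d
(h(-6) + t)*u = ((2 + 12/(-6)) + (-2 + 3*I))*29 = ((2 + 12*(-⅙)) + (-2 + 3*I))*29 = ((2 - 2) + (-2 + 3*I))*29 = (0 + (-2 + 3*I))*29 = (-2 + 3*I)*29 = -58 + 87*I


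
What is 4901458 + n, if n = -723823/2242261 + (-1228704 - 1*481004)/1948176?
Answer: 5352781797134592013/1092079766484 ≈ 4.9015e+6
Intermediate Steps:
n = -1310936541659/1092079766484 (n = -723823*1/2242261 + (-1228704 - 481004)*(1/1948176) = -723823/2242261 - 1709708*1/1948176 = -723823/2242261 - 427427/487044 = -1310936541659/1092079766484 ≈ -1.2004)
4901458 + n = 4901458 - 1310936541659/1092079766484 = 5352781797134592013/1092079766484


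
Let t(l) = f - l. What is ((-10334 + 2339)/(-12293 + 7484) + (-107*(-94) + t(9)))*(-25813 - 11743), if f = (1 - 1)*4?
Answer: -2642238768/7 ≈ -3.7746e+8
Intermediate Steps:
f = 0 (f = 0*4 = 0)
t(l) = -l (t(l) = 0 - l = -l)
((-10334 + 2339)/(-12293 + 7484) + (-107*(-94) + t(9)))*(-25813 - 11743) = ((-10334 + 2339)/(-12293 + 7484) + (-107*(-94) - 1*9))*(-25813 - 11743) = (-7995/(-4809) + (10058 - 9))*(-37556) = (-7995*(-1/4809) + 10049)*(-37556) = (2665/1603 + 10049)*(-37556) = (16111212/1603)*(-37556) = -2642238768/7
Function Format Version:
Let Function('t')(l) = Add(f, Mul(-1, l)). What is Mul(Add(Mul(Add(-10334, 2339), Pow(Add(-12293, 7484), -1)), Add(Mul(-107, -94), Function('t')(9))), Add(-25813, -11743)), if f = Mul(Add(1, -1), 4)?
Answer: Rational(-2642238768, 7) ≈ -3.7746e+8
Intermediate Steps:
f = 0 (f = Mul(0, 4) = 0)
Function('t')(l) = Mul(-1, l) (Function('t')(l) = Add(0, Mul(-1, l)) = Mul(-1, l))
Mul(Add(Mul(Add(-10334, 2339), Pow(Add(-12293, 7484), -1)), Add(Mul(-107, -94), Function('t')(9))), Add(-25813, -11743)) = Mul(Add(Mul(Add(-10334, 2339), Pow(Add(-12293, 7484), -1)), Add(Mul(-107, -94), Mul(-1, 9))), Add(-25813, -11743)) = Mul(Add(Mul(-7995, Pow(-4809, -1)), Add(10058, -9)), -37556) = Mul(Add(Mul(-7995, Rational(-1, 4809)), 10049), -37556) = Mul(Add(Rational(2665, 1603), 10049), -37556) = Mul(Rational(16111212, 1603), -37556) = Rational(-2642238768, 7)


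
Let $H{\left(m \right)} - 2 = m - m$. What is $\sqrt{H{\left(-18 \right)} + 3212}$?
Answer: $\sqrt{3214} \approx 56.692$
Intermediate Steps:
$H{\left(m \right)} = 2$ ($H{\left(m \right)} = 2 + \left(m - m\right) = 2 + 0 = 2$)
$\sqrt{H{\left(-18 \right)} + 3212} = \sqrt{2 + 3212} = \sqrt{3214}$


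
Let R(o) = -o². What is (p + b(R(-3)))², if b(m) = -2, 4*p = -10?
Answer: 81/4 ≈ 20.250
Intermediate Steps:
p = -5/2 (p = (¼)*(-10) = -5/2 ≈ -2.5000)
(p + b(R(-3)))² = (-5/2 - 2)² = (-9/2)² = 81/4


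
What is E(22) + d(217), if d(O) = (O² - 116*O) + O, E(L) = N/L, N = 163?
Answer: 487111/22 ≈ 22141.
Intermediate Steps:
E(L) = 163/L
d(O) = O² - 115*O
E(22) + d(217) = 163/22 + 217*(-115 + 217) = 163*(1/22) + 217*102 = 163/22 + 22134 = 487111/22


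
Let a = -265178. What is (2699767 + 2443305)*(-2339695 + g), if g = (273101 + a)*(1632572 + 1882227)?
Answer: 143210962807546304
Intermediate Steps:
g = 27847752477 (g = (273101 - 265178)*(1632572 + 1882227) = 7923*3514799 = 27847752477)
(2699767 + 2443305)*(-2339695 + g) = (2699767 + 2443305)*(-2339695 + 27847752477) = 5143072*27845412782 = 143210962807546304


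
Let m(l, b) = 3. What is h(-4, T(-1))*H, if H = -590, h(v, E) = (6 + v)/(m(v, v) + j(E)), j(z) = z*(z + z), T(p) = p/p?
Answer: -236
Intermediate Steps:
T(p) = 1
j(z) = 2*z² (j(z) = z*(2*z) = 2*z²)
h(v, E) = (6 + v)/(3 + 2*E²)
h(-4, T(-1))*H = ((6 - 4)/(3 + 2*1²))*(-590) = (2/(3 + 2*1))*(-590) = (2/(3 + 2))*(-590) = (2/5)*(-590) = ((⅕)*2)*(-590) = (⅖)*(-590) = -236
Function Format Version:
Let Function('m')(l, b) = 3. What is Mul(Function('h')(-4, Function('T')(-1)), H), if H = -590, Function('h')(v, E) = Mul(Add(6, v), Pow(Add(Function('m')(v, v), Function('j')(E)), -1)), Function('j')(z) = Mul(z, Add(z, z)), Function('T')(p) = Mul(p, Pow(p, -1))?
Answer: -236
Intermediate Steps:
Function('T')(p) = 1
Function('j')(z) = Mul(2, Pow(z, 2)) (Function('j')(z) = Mul(z, Mul(2, z)) = Mul(2, Pow(z, 2)))
Function('h')(v, E) = Mul(Pow(Add(3, Mul(2, Pow(E, 2))), -1), Add(6, v)) (Function('h')(v, E) = Mul(Add(6, v), Pow(Add(3, Mul(2, Pow(E, 2))), -1)) = Mul(Pow(Add(3, Mul(2, Pow(E, 2))), -1), Add(6, v)))
Mul(Function('h')(-4, Function('T')(-1)), H) = Mul(Mul(Pow(Add(3, Mul(2, Pow(1, 2))), -1), Add(6, -4)), -590) = Mul(Mul(Pow(Add(3, Mul(2, 1)), -1), 2), -590) = Mul(Mul(Pow(Add(3, 2), -1), 2), -590) = Mul(Mul(Pow(5, -1), 2), -590) = Mul(Mul(Rational(1, 5), 2), -590) = Mul(Rational(2, 5), -590) = -236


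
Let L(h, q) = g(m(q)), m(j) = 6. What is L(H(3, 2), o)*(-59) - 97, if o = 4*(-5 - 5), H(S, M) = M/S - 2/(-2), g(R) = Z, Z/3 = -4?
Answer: 611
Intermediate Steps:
Z = -12 (Z = 3*(-4) = -12)
g(R) = -12
H(S, M) = 1 + M/S (H(S, M) = M/S - 2*(-½) = M/S + 1 = 1 + M/S)
o = -40 (o = 4*(-10) = -40)
L(h, q) = -12
L(H(3, 2), o)*(-59) - 97 = -12*(-59) - 97 = 708 - 97 = 611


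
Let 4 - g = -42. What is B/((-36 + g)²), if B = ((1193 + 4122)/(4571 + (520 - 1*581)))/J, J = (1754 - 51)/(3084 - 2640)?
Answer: 117993/38402650 ≈ 0.0030725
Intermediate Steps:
J = 1703/444 ≈ 3.8356
g = 46 (g = 4 - 1*(-42) = 4 + 42 = 46)
B = 235986/768053 (B = ((1193 + 4122)/(4571 + (520 - 1*581)))/(1703/444) = (5315/(4571 + (520 - 581)))*(444/1703) = (5315/(4571 - 61))*(444/1703) = (5315/4510)*(444/1703) = (5315*(1/4510))*(444/1703) = (1063/902)*(444/1703) = 235986/768053 ≈ 0.30725)
B/((-36 + g)²) = 235986/(768053*((-36 + 46)²)) = 235986/(768053*(10²)) = (235986/768053)/100 = (235986/768053)*(1/100) = 117993/38402650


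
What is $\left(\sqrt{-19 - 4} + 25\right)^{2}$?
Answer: $\left(25 + i \sqrt{23}\right)^{2} \approx 602.0 + 239.79 i$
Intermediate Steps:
$\left(\sqrt{-19 - 4} + 25\right)^{2} = \left(\sqrt{-23} + 25\right)^{2} = \left(i \sqrt{23} + 25\right)^{2} = \left(25 + i \sqrt{23}\right)^{2}$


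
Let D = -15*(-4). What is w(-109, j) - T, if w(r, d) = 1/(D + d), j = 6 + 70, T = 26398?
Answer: -3590127/136 ≈ -26398.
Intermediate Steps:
j = 76
D = 60
w(r, d) = 1/(60 + d)
w(-109, j) - T = 1/(60 + 76) - 1*26398 = 1/136 - 26398 = -3590127/136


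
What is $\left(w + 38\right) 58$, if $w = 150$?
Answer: $10904$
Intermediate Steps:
$\left(w + 38\right) 58 = \left(150 + 38\right) 58 = 188 \cdot 58 = 10904$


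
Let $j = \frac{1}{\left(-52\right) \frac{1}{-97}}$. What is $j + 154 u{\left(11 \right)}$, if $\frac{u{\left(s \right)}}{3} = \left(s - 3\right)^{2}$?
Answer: $\frac{1537633}{52} \approx 29570.0$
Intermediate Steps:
$u{\left(s \right)} = 3 \left(-3 + s\right)^{2}$ ($u{\left(s \right)} = 3 \left(s - 3\right)^{2} = 3 \left(-3 + s\right)^{2}$)
$j = \frac{97}{52}$ ($j = \frac{1}{\left(-52\right) \left(- \frac{1}{97}\right)} = \frac{1}{\frac{52}{97}} = \frac{97}{52} \approx 1.8654$)
$j + 154 u{\left(11 \right)} = \frac{97}{52} + 154 \cdot 3 \left(-3 + 11\right)^{2} = \frac{97}{52} + 154 \cdot 3 \cdot 8^{2} = \frac{97}{52} + 154 \cdot 3 \cdot 64 = \frac{97}{52} + 154 \cdot 192 = \frac{97}{52} + 29568 = \frac{1537633}{52}$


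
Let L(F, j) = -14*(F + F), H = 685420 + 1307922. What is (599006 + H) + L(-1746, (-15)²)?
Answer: 2641236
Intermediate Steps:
H = 1993342
L(F, j) = -28*F
(599006 + H) + L(-1746, (-15)²) = (599006 + 1993342) - 28*(-1746) = 2592348 + 48888 = 2641236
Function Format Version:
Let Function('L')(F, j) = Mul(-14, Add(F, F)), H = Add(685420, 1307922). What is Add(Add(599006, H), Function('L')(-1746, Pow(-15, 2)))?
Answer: 2641236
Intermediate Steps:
H = 1993342
Function('L')(F, j) = Mul(-28, F) (Function('L')(F, j) = Mul(-14, Mul(2, F)) = Mul(-28, F))
Add(Add(599006, H), Function('L')(-1746, Pow(-15, 2))) = Add(Add(599006, 1993342), Mul(-28, -1746)) = Add(2592348, 48888) = 2641236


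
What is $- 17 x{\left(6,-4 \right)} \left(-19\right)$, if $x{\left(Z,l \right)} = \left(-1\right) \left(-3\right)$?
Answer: $969$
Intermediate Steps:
$x{\left(Z,l \right)} = 3$
$- 17 x{\left(6,-4 \right)} \left(-19\right) = \left(-17\right) 3 \left(-19\right) = \left(-51\right) \left(-19\right) = 969$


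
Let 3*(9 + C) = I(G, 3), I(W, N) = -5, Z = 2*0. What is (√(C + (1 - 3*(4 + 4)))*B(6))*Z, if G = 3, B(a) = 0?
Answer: 0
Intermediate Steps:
Z = 0
C = -32/3 (C = -9 + (⅓)*(-5) = -9 - 5/3 = -32/3 ≈ -10.667)
(√(C + (1 - 3*(4 + 4)))*B(6))*Z = (√(-32/3 + (1 - 3*(4 + 4)))*0)*0 = (√(-32/3 + (1 - 3*8))*0)*0 = (√(-32/3 + (1 - 24))*0)*0 = (√(-32/3 - 23)*0)*0 = (√(-101/3)*0)*0 = ((I*√303/3)*0)*0 = 0*0 = 0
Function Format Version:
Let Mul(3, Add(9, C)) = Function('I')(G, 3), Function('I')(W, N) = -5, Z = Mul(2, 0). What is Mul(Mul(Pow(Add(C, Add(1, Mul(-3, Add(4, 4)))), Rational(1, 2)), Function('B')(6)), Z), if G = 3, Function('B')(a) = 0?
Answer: 0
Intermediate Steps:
Z = 0
C = Rational(-32, 3) (C = Add(-9, Mul(Rational(1, 3), -5)) = Add(-9, Rational(-5, 3)) = Rational(-32, 3) ≈ -10.667)
Mul(Mul(Pow(Add(C, Add(1, Mul(-3, Add(4, 4)))), Rational(1, 2)), Function('B')(6)), Z) = Mul(Mul(Pow(Add(Rational(-32, 3), Add(1, Mul(-3, Add(4, 4)))), Rational(1, 2)), 0), 0) = Mul(Mul(Pow(Add(Rational(-32, 3), Add(1, Mul(-3, 8))), Rational(1, 2)), 0), 0) = Mul(Mul(Pow(Add(Rational(-32, 3), Add(1, -24)), Rational(1, 2)), 0), 0) = Mul(Mul(Pow(Add(Rational(-32, 3), -23), Rational(1, 2)), 0), 0) = Mul(Mul(Pow(Rational(-101, 3), Rational(1, 2)), 0), 0) = Mul(Mul(Mul(Rational(1, 3), I, Pow(303, Rational(1, 2))), 0), 0) = Mul(0, 0) = 0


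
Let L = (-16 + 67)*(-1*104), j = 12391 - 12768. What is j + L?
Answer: -5681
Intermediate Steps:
j = -377
L = -5304 (L = 51*(-104) = -5304)
j + L = -377 - 5304 = -5681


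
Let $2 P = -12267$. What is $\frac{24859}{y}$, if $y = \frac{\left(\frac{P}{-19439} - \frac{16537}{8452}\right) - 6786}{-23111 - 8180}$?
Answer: $\frac{127801663006112732}{1115198754809} \approx 1.146 \cdot 10^{5}$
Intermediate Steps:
$P = - \frac{12267}{2}$ ($P = \frac{1}{2} \left(-12267\right) = - \frac{12267}{2} \approx -6133.5$)
$y = \frac{1115198754809}{5141062110548}$ ($y = \frac{\left(- \frac{12267}{2 \left(-19439\right)} - \frac{16537}{8452}\right) - 6786}{-23111 - 8180} = \frac{\left(\left(- \frac{12267}{2}\right) \left(- \frac{1}{19439}\right) - \frac{16537}{8452}\right) - 6786}{-31291} = \left(\left(\frac{12267}{38878} - \frac{16537}{8452}\right) - 6786\right) \left(- \frac{1}{31291}\right) = \left(- \frac{269622401}{164298428} - 6786\right) \left(- \frac{1}{31291}\right) = \left(- \frac{1115198754809}{164298428}\right) \left(- \frac{1}{31291}\right) = \frac{1115198754809}{5141062110548} \approx 0.21692$)
$\frac{24859}{y} = \frac{24859}{\frac{1115198754809}{5141062110548}} = 24859 \cdot \frac{5141062110548}{1115198754809} = \frac{127801663006112732}{1115198754809}$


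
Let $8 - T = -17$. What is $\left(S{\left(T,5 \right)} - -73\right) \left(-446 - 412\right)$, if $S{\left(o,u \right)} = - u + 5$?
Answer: $-62634$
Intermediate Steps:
$T = 25$ ($T = 8 - -17 = 8 + 17 = 25$)
$S{\left(o,u \right)} = 5 - u$
$\left(S{\left(T,5 \right)} - -73\right) \left(-446 - 412\right) = \left(\left(5 - 5\right) - -73\right) \left(-446 - 412\right) = \left(\left(5 - 5\right) + 73\right) \left(-858\right) = \left(0 + 73\right) \left(-858\right) = 73 \left(-858\right) = -62634$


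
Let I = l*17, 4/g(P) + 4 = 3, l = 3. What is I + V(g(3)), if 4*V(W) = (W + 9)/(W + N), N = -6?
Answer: 407/8 ≈ 50.875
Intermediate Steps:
g(P) = -4 (g(P) = 4/(-4 + 3) = 4/(-1) = 4*(-1) = -4)
I = 51 (I = 3*17 = 51)
V(W) = (9 + W)/(4*(-6 + W)) (V(W) = ((W + 9)/(W - 6))/4 = ((9 + W)/(-6 + W))/4 = (9 + W)/(4*(-6 + W)))
I + V(g(3)) = 51 + (9 - 4)/(4*(-6 - 4)) = 51 + (¼)*5/(-10) = 51 + (¼)*(-⅒)*5 = 51 - ⅛ = 407/8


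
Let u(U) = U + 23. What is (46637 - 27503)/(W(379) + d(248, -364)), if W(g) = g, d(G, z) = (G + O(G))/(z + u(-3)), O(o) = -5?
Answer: 6582096/130133 ≈ 50.580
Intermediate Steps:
u(U) = 23 + U
d(G, z) = (-5 + G)/(20 + z) (d(G, z) = (G - 5)/(z + (23 - 3)) = (-5 + G)/(z + 20) = (-5 + G)/(20 + z))
(46637 - 27503)/(W(379) + d(248, -364)) = (46637 - 27503)/(379 + (-5 + 248)/(20 - 364)) = 19134/(379 + 243/(-344)) = 19134/(379 - 1/344*243) = 19134/(379 - 243/344) = 19134/(130133/344) = 19134*(344/130133) = 6582096/130133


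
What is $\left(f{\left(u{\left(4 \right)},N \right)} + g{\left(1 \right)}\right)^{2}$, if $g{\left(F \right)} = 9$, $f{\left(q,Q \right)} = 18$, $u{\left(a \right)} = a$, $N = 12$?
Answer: $729$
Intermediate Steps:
$\left(f{\left(u{\left(4 \right)},N \right)} + g{\left(1 \right)}\right)^{2} = \left(18 + 9\right)^{2} = 27^{2} = 729$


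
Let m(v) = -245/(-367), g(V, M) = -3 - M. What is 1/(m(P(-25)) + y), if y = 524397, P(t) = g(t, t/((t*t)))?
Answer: 367/192453944 ≈ 1.9070e-6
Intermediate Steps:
P(t) = -3 - 1/t (P(t) = -3 - t/(t*t) = -3 - t/(t²) = -3 - t/t² = -3 - 1/t)
m(v) = 245/367 (m(v) = -245*(-1/367) = 245/367)
1/(m(P(-25)) + y) = 1/(245/367 + 524397) = 1/(192453944/367) = 367/192453944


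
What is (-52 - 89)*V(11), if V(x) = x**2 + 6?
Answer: -17907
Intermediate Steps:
V(x) = 6 + x**2
(-52 - 89)*V(11) = (-52 - 89)*(6 + 11**2) = -141*(6 + 121) = -141*127 = -17907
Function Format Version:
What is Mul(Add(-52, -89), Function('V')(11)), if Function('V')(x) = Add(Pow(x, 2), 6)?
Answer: -17907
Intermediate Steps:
Function('V')(x) = Add(6, Pow(x, 2))
Mul(Add(-52, -89), Function('V')(11)) = Mul(Add(-52, -89), Add(6, Pow(11, 2))) = Mul(-141, Add(6, 121)) = Mul(-141, 127) = -17907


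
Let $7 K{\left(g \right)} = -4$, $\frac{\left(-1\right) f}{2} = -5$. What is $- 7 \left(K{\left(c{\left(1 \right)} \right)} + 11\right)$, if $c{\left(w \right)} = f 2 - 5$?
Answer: $-73$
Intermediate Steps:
$f = 10$ ($f = \left(-2\right) \left(-5\right) = 10$)
$c{\left(w \right)} = 15$ ($c{\left(w \right)} = 10 \cdot 2 - 5 = 20 - 5 = 15$)
$K{\left(g \right)} = - \frac{4}{7}$ ($K{\left(g \right)} = \frac{1}{7} \left(-4\right) = - \frac{4}{7}$)
$- 7 \left(K{\left(c{\left(1 \right)} \right)} + 11\right) = - 7 \left(- \frac{4}{7} + 11\right) = \left(-7\right) \frac{73}{7} = -73$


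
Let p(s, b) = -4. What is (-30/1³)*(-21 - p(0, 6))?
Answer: 510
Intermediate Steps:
(-30/1³)*(-21 - p(0, 6)) = (-30/1³)*(-21 - 1*(-4)) = (-30/1)*(-21 + 4) = (1*(-30))*(-17) = -30*(-17) = 510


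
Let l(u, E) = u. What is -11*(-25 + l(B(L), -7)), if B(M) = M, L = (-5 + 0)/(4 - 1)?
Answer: 880/3 ≈ 293.33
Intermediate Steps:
L = -5/3 ≈ -1.6667
-11*(-25 + l(B(L), -7)) = -11*(-25 - 5/3) = -11*(-80/3) = 880/3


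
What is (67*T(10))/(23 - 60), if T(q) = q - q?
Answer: 0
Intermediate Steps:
T(q) = 0
(67*T(10))/(23 - 60) = (67*0)/(23 - 60) = 0/(-37) = 0*(-1/37) = 0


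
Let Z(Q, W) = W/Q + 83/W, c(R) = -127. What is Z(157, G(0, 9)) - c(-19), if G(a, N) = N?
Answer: 192563/1413 ≈ 136.28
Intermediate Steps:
Z(Q, W) = 83/W + W/Q
Z(157, G(0, 9)) - c(-19) = (83/9 + 9/157) - 1*(-127) = (83*(⅑) + 9*(1/157)) + 127 = (83/9 + 9/157) + 127 = 13112/1413 + 127 = 192563/1413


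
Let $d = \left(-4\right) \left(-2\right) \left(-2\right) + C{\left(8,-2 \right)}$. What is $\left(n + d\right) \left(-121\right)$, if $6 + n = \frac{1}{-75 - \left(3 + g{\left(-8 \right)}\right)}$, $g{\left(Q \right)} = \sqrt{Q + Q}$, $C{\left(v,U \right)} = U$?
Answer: $\frac{8861919}{3050} - \frac{121 i}{1525} \approx 2905.5 - 0.079344 i$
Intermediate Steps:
$g{\left(Q \right)} = \sqrt{2} \sqrt{Q}$ ($g{\left(Q \right)} = \sqrt{2 Q} = \sqrt{2} \sqrt{Q}$)
$n = -6 + \frac{-78 + 4 i}{6100}$ ($n = -6 + \frac{1}{-75 - \left(3 + \sqrt{2} \sqrt{-8}\right)} = -6 + \frac{1}{-75 - \left(3 + \sqrt{2} \cdot 2 i \sqrt{2}\right)} = -6 + \frac{1}{-75 - \left(3 + 4 i\right)} = -6 + \frac{1}{-78 - 4 i} = -6 + \frac{-78 + 4 i}{6100} \approx -6.0128 + 0.00065574 i$)
$d = -18$ ($d = \left(-4\right) \left(-2\right) \left(-2\right) - 2 = 8 \left(-2\right) - 2 = -16 - 2 = -18$)
$\left(n + d\right) \left(-121\right) = \left(\left(- \frac{18339}{3050} + \frac{i}{1525}\right) - 18\right) \left(-121\right) = \left(- \frac{73239}{3050} + \frac{i}{1525}\right) \left(-121\right) = \frac{8861919}{3050} - \frac{121 i}{1525}$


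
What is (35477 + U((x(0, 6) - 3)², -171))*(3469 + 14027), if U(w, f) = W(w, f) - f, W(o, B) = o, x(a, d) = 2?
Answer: 623714904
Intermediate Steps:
U(w, f) = w - f
(35477 + U((x(0, 6) - 3)², -171))*(3469 + 14027) = (35477 + ((2 - 3)² - 1*(-171)))*(3469 + 14027) = (35477 + ((-1)² + 171))*17496 = (35477 + (1 + 171))*17496 = (35477 + 172)*17496 = 35649*17496 = 623714904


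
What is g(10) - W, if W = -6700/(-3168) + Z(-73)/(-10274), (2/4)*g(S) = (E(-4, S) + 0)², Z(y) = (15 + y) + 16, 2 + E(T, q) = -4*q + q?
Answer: 756697735/369864 ≈ 2045.9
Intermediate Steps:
E(T, q) = -2 - 3*q (E(T, q) = -2 + (-4*q + q) = -2 - 3*q)
Z(y) = 31 + y
g(S) = 2*(-2 - 3*S)² (g(S) = 2*((-2 - 3*S) + 0)² = 2*(-2 - 3*S)²)
W = 783737/369864 (W = -6700/(-3168) + (31 - 73)/(-10274) = -6700*(-1/3168) - 42*(-1/10274) = 1675/792 + 21/5137 = 783737/369864 ≈ 2.1190)
g(10) - W = 2*(2 + 3*10)² - 1*783737/369864 = 2*(2 + 30)² - 783737/369864 = 2*32² - 783737/369864 = 2*1024 - 783737/369864 = 2048 - 783737/369864 = 756697735/369864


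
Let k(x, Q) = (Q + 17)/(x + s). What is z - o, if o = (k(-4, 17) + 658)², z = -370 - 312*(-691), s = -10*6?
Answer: -222252193/1024 ≈ -2.1704e+5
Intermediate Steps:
s = -60
k(x, Q) = (17 + Q)/(-60 + x) (k(x, Q) = (Q + 17)/(x - 60) = (17 + Q)/(-60 + x))
z = 215222 (z = -370 + 215592 = 215222)
o = 442639521/1024 (o = ((17 + 17)/(-60 - 4) + 658)² = (34/(-64) + 658)² = (-1/64*34 + 658)² = (-17/32 + 658)² = (21039/32)² = 442639521/1024 ≈ 4.3227e+5)
z - o = 215222 - 1*442639521/1024 = 215222 - 442639521/1024 = -222252193/1024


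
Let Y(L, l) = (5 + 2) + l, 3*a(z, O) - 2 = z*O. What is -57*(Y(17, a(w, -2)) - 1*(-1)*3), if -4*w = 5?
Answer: -1311/2 ≈ -655.50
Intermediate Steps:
w = -5/4 (w = -¼*5 = -5/4 ≈ -1.2500)
a(z, O) = ⅔ + O*z/3 (a(z, O) = ⅔ + (z*O)/3 = ⅔ + (O*z)/3 = ⅔ + O*z/3)
Y(L, l) = 7 + l
-57*(Y(17, a(w, -2)) - 1*(-1)*3) = -57*((7 + (⅔ + (⅓)*(-2)*(-5/4))) - 1*(-1)*3) = -57*((7 + (⅔ + ⅚)) + 1*3) = -57*((7 + 3/2) + 3) = -57*(17/2 + 3) = -57*23/2 = -1311/2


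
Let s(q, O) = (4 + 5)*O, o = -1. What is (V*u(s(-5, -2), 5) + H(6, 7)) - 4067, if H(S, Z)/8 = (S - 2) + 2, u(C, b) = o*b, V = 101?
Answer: -4524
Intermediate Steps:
s(q, O) = 9*O
u(C, b) = -b
H(S, Z) = 8*S (H(S, Z) = 8*((S - 2) + 2) = 8*((-2 + S) + 2) = 8*S)
(V*u(s(-5, -2), 5) + H(6, 7)) - 4067 = (101*(-1*5) + 8*6) - 4067 = (101*(-5) + 48) - 4067 = (-505 + 48) - 4067 = -457 - 4067 = -4524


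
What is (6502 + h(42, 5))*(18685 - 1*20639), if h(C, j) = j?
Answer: -12714678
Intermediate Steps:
(6502 + h(42, 5))*(18685 - 1*20639) = (6502 + 5)*(18685 - 1*20639) = 6507*(18685 - 20639) = 6507*(-1954) = -12714678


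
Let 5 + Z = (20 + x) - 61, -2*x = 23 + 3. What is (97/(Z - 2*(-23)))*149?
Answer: -14453/13 ≈ -1111.8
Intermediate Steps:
x = -13 (x = -(23 + 3)/2 = -1/2*26 = -13)
Z = -59 (Z = -5 + ((20 - 13) - 61) = -5 + (7 - 61) = -5 - 54 = -59)
(97/(Z - 2*(-23)))*149 = (97/(-59 - 2*(-23)))*149 = (97/(-59 + 46))*149 = (97/(-13))*149 = -1/13*97*149 = -97/13*149 = -14453/13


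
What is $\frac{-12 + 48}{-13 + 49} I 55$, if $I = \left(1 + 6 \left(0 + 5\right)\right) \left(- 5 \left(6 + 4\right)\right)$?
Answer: $-85250$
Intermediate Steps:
$I = -1550$ ($I = \left(1 + 6 \cdot 5\right) \left(\left(-5\right) 10\right) = \left(1 + 30\right) \left(-50\right) = 31 \left(-50\right) = -1550$)
$\frac{-12 + 48}{-13 + 49} I 55 = \frac{-12 + 48}{-13 + 49} \left(-1550\right) 55 = \frac{36}{36} \left(-1550\right) 55 = 36 \cdot \frac{1}{36} \left(-1550\right) 55 = 1 \left(-1550\right) 55 = \left(-1550\right) 55 = -85250$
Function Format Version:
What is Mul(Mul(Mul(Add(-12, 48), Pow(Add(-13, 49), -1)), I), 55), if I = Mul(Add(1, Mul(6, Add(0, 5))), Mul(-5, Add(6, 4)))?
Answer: -85250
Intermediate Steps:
I = -1550 (I = Mul(Add(1, Mul(6, 5)), Mul(-5, 10)) = Mul(Add(1, 30), -50) = Mul(31, -50) = -1550)
Mul(Mul(Mul(Add(-12, 48), Pow(Add(-13, 49), -1)), I), 55) = Mul(Mul(Mul(Add(-12, 48), Pow(Add(-13, 49), -1)), -1550), 55) = Mul(Mul(Mul(36, Pow(36, -1)), -1550), 55) = Mul(Mul(Mul(36, Rational(1, 36)), -1550), 55) = Mul(Mul(1, -1550), 55) = Mul(-1550, 55) = -85250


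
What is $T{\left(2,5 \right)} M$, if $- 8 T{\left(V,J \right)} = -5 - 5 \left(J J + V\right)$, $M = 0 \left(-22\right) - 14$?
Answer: $-245$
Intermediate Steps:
$M = -14$ ($M = 0 - 14 = -14$)
$T{\left(V,J \right)} = \frac{5}{8} + \frac{5 V}{8} + \frac{5 J^{2}}{8}$ ($T{\left(V,J \right)} = - \frac{-5 - 5 \left(J J + V\right)}{8} = - \frac{-5 - 5 \left(J^{2} + V\right)}{8} = - \frac{-5 - 5 \left(V + J^{2}\right)}{8} = - \frac{-5 - \left(5 V + 5 J^{2}\right)}{8} = - \frac{-5 - 5 V - 5 J^{2}}{8} = \frac{5}{8} + \frac{5 V}{8} + \frac{5 J^{2}}{8}$)
$T{\left(2,5 \right)} M = \left(\frac{5}{8} + \frac{5}{8} \cdot 2 + \frac{5 \cdot 5^{2}}{8}\right) \left(-14\right) = \left(\frac{5}{8} + \frac{5}{4} + \frac{5}{8} \cdot 25\right) \left(-14\right) = \left(\frac{5}{8} + \frac{5}{4} + \frac{125}{8}\right) \left(-14\right) = \frac{35}{2} \left(-14\right) = -245$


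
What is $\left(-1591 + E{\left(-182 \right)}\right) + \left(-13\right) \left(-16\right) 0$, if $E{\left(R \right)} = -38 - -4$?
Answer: $-1625$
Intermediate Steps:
$E{\left(R \right)} = -34$ ($E{\left(R \right)} = -38 + 4 = -34$)
$\left(-1591 + E{\left(-182 \right)}\right) + \left(-13\right) \left(-16\right) 0 = \left(-1591 - 34\right) + \left(-13\right) \left(-16\right) 0 = -1625 + 208 \cdot 0 = -1625 + 0 = -1625$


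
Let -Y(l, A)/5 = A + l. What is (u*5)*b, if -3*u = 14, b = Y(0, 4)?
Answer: 1400/3 ≈ 466.67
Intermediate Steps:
Y(l, A) = -5*A - 5*l (Y(l, A) = -5*(A + l) = -5*A - 5*l)
b = -20 (b = -5*4 - 5*0 = -20 + 0 = -20)
u = -14/3 (u = -⅓*14 = -14/3 ≈ -4.6667)
(u*5)*b = -14/3*5*(-20) = -70/3*(-20) = 1400/3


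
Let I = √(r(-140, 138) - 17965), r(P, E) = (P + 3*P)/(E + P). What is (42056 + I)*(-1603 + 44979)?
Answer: 1824221056 + 130128*I*√1965 ≈ 1.8242e+9 + 5.7684e+6*I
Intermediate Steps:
r(P, E) = 4*P/(E + P) (r(P, E) = (4*P)/(E + P) = 4*P/(E + P))
I = 3*I*√1965 (I = √(4*(-140)/(138 - 140) - 17965) = √(4*(-140)/(-2) - 17965) = √(4*(-140)*(-½) - 17965) = √(280 - 17965) = √(-17685) = 3*I*√1965 ≈ 132.98*I)
(42056 + I)*(-1603 + 44979) = (42056 + 3*I*√1965)*(-1603 + 44979) = (42056 + 3*I*√1965)*43376 = 1824221056 + 130128*I*√1965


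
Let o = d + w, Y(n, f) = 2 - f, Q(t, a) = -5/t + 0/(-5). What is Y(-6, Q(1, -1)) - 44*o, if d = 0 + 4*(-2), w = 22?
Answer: -609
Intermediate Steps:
d = -8 (d = 0 - 8 = -8)
Q(t, a) = -5/t (Q(t, a) = -5/t + 0*(-⅕) = -5/t + 0 = -5/t)
o = 14 (o = -8 + 22 = 14)
Y(-6, Q(1, -1)) - 44*o = (2 - (-5)/1) - 44*14 = (2 - (-5)) - 616 = (2 - 1*(-5)) - 616 = (2 + 5) - 616 = 7 - 616 = -609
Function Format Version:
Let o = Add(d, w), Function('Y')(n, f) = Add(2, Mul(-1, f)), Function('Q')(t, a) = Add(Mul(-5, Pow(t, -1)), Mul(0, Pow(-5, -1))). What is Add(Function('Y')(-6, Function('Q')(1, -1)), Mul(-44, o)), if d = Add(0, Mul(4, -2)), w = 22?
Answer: -609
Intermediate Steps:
d = -8 (d = Add(0, -8) = -8)
Function('Q')(t, a) = Mul(-5, Pow(t, -1)) (Function('Q')(t, a) = Add(Mul(-5, Pow(t, -1)), Mul(0, Rational(-1, 5))) = Add(Mul(-5, Pow(t, -1)), 0) = Mul(-5, Pow(t, -1)))
o = 14 (o = Add(-8, 22) = 14)
Add(Function('Y')(-6, Function('Q')(1, -1)), Mul(-44, o)) = Add(Add(2, Mul(-1, Mul(-5, Pow(1, -1)))), Mul(-44, 14)) = Add(Add(2, Mul(-1, Mul(-5, 1))), -616) = Add(Add(2, Mul(-1, -5)), -616) = Add(Add(2, 5), -616) = Add(7, -616) = -609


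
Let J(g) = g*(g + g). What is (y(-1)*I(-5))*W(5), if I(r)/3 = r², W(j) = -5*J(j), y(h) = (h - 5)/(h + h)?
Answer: -56250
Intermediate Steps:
J(g) = 2*g² (J(g) = g*(2*g) = 2*g²)
y(h) = (-5 + h)/(2*h) (y(h) = (-5 + h)/((2*h)) = (-5 + h)*(1/(2*h)) = (-5 + h)/(2*h))
W(j) = -10*j²
I(r) = 3*r²
(y(-1)*I(-5))*W(5) = (((½)*(-5 - 1)/(-1))*(3*(-5)²))*(-10*5²) = (((½)*(-1)*(-6))*(3*25))*(-10*25) = (3*75)*(-250) = 225*(-250) = -56250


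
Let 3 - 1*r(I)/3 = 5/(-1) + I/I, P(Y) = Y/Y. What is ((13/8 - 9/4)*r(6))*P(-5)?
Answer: -105/8 ≈ -13.125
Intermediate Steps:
P(Y) = 1
r(I) = 21 (r(I) = 9 - 3*(5/(-1) + I/I) = 9 - 3*(5*(-1) + 1) = 9 - 3*(-5 + 1) = 9 - 3*(-4) = 9 + 12 = 21)
((13/8 - 9/4)*r(6))*P(-5) = ((13/8 - 9/4)*21)*1 = -5/8*21*1 = -105/8*1 = -105/8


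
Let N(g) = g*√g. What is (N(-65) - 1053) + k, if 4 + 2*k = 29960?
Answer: 13925 - 65*I*√65 ≈ 13925.0 - 524.05*I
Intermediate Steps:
k = 14978 (k = -2 + (½)*29960 = -2 + 14980 = 14978)
N(g) = g^(3/2)
(N(-65) - 1053) + k = ((-65)^(3/2) - 1053) + 14978 = (-65*I*√65 - 1053) + 14978 = (-1053 - 65*I*√65) + 14978 = 13925 - 65*I*√65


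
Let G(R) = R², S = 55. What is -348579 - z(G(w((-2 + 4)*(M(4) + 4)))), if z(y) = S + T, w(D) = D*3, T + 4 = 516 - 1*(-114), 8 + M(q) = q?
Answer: -349260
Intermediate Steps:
M(q) = -8 + q
T = 626 (T = -4 + (516 - 1*(-114)) = -4 + (516 + 114) = -4 + 630 = 626)
w(D) = 3*D
z(y) = 681 (z(y) = 55 + 626 = 681)
-348579 - z(G(w((-2 + 4)*(M(4) + 4)))) = -348579 - 1*681 = -348579 - 681 = -349260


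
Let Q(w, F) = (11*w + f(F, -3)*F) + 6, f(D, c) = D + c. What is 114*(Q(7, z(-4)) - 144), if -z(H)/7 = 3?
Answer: 50502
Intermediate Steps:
z(H) = -21 (z(H) = -7*3 = -21)
Q(w, F) = 6 + 11*w + F*(-3 + F) (Q(w, F) = (11*w + (F - 3)*F) + 6 = (11*w + (-3 + F)*F) + 6 = (11*w + F*(-3 + F)) + 6 = 6 + 11*w + F*(-3 + F))
114*(Q(7, z(-4)) - 144) = 114*((6 + 11*7 - 21*(-3 - 21)) - 144) = 114*((6 + 77 - 21*(-24)) - 144) = 114*((6 + 77 + 504) - 144) = 114*(587 - 144) = 114*443 = 50502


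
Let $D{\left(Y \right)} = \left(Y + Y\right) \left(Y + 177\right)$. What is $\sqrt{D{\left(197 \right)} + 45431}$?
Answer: $\sqrt{192787} \approx 439.08$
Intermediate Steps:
$D{\left(Y \right)} = 2 Y \left(177 + Y\right)$
$\sqrt{D{\left(197 \right)} + 45431} = \sqrt{2 \cdot 197 \left(177 + 197\right) + 45431} = \sqrt{2 \cdot 197 \cdot 374 + 45431} = \sqrt{147356 + 45431} = \sqrt{192787}$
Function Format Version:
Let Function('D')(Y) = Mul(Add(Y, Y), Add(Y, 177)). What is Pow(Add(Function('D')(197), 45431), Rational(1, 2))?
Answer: Pow(192787, Rational(1, 2)) ≈ 439.08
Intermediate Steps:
Function('D')(Y) = Mul(2, Y, Add(177, Y)) (Function('D')(Y) = Mul(Mul(2, Y), Add(177, Y)) = Mul(2, Y, Add(177, Y)))
Pow(Add(Function('D')(197), 45431), Rational(1, 2)) = Pow(Add(Mul(2, 197, Add(177, 197)), 45431), Rational(1, 2)) = Pow(Add(Mul(2, 197, 374), 45431), Rational(1, 2)) = Pow(Add(147356, 45431), Rational(1, 2)) = Pow(192787, Rational(1, 2))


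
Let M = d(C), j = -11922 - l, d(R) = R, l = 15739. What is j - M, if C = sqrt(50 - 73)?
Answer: -27661 - I*sqrt(23) ≈ -27661.0 - 4.7958*I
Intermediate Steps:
C = I*sqrt(23) (C = sqrt(-23) = I*sqrt(23) ≈ 4.7958*I)
j = -27661 (j = -11922 - 1*15739 = -11922 - 15739 = -27661)
M = I*sqrt(23) ≈ 4.7958*I
j - M = -27661 - I*sqrt(23)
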